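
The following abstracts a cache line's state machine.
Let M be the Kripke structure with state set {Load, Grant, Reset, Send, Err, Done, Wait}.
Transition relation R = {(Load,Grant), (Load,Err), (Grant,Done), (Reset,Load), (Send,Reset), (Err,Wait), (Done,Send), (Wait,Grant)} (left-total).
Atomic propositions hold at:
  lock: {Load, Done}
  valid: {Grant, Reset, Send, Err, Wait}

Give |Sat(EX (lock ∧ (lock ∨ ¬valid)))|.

2

Sat(¬valid) = {Load, Done}
Sat(lock ∨ ¬valid) = {Load, Done}
Sat(lock ∧ (lock ∨ ¬valid)) = {Load, Done}
Sat(EX (lock ∧ (lock ∨ ¬valid))) = {s : some successor in {Load, Done}} = {Grant, Reset}
|Sat(EX (lock ∧ (lock ∨ ¬valid)))| = |{Grant, Reset}| = 2.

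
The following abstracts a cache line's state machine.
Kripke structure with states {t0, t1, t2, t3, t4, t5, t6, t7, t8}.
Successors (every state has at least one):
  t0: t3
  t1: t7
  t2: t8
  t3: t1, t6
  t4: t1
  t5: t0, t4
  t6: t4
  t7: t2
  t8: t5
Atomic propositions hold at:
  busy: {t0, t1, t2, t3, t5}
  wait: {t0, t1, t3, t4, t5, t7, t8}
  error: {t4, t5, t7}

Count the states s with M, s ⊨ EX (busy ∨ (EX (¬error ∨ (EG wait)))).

8

Sat(¬error) = {t0, t1, t2, t3, t6, t8}
EG wait: greatest fixpoint, start Z0 = {t0, t1, t3, t4, t5, t7, t8}, keep only states in Sat with some successor in Z. Z1 = {t0, t1, t3, t4, t5, t8}; Z2 = {t0, t3, t4, t5, t8}; Z3 = {t0, t5, t8}; Z4 = {t5, t8}; Z5 = {t8}; Z6 = ∅; fixed.
Sat(EG wait) = ∅
Sat(¬error ∨ (EG wait)) = {t0, t1, t2, t3, t6, t8}
Sat(EX (¬error ∨ (EG wait))) = {s : some successor in {t0, t1, t2, t3, t6, t8}} = {t0, t2, t3, t4, t5, t7}
Sat(busy ∨ (EX (¬error ∨ (EG wait)))) = {t0, t1, t2, t3, t4, t5, t7}
Sat(EX (busy ∨ (EX (¬error ∨ (EG wait))))) = {s : some successor in {t0, t1, t2, t3, t4, t5, t7}} = {t0, t1, t3, t4, t5, t6, t7, t8}
|Sat(EX (busy ∨ (EX (¬error ∨ (EG wait)))))| = |{t0, t1, t3, t4, t5, t6, t7, t8}| = 8.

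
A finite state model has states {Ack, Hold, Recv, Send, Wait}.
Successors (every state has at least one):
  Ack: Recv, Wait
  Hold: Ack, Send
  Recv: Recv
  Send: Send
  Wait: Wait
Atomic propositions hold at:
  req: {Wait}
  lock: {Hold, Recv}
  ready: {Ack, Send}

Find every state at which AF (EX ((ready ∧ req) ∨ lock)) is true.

Sat(ready ∧ req) = ∅
Sat((ready ∧ req) ∨ lock) = {Hold, Recv}
Sat(EX ((ready ∧ req) ∨ lock)) = {s : some successor in {Hold, Recv}} = {Ack, Recv}
AF (EX ((ready ∧ req) ∨ lock)): least fixpoint, start Z0 = {Ack, Recv}, add states with every successor in Z. Already a fixed point.
Sat(AF (EX ((ready ∧ req) ∨ lock))) = {Ack, Recv}

{Ack, Recv}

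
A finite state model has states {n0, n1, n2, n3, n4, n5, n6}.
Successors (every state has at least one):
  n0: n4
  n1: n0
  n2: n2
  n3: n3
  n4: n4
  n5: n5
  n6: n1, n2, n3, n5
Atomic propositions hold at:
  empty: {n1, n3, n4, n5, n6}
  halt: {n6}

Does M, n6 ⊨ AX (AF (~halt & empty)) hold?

No

Sat(~halt) = {n0, n1, n2, n3, n4, n5}
Sat(~halt & empty) = {n1, n3, n4, n5}
AF (~halt & empty): least fixpoint, start Z0 = {n1, n3, n4, n5}, add states with every successor in Z. Z1 = {n0, n1, n3, n4, n5}; fixed.
Sat(AF (~halt & empty)) = {n0, n1, n3, n4, n5}
Sat(AX (AF (~halt & empty))) = {s : every successor in {n0, n1, n3, n4, n5}} = {n0, n1, n3, n4, n5}
n6 ∉ Sat(AX (AF (~halt & empty))) = {n0, n1, n3, n4, n5}, so the formula does not hold at n6.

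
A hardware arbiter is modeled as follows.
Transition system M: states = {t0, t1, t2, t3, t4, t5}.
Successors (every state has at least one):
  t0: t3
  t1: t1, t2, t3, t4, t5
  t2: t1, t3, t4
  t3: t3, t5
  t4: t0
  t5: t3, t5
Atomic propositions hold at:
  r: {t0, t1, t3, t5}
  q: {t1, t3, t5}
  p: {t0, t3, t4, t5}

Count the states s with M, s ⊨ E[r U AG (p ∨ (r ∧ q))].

Sat(r ∧ q) = {t1, t3, t5}
Sat(p ∨ (r ∧ q)) = {t0, t1, t3, t4, t5}
AG (p ∨ (r ∧ q)): greatest fixpoint, start Z0 = {t0, t1, t3, t4, t5}, keep only states in Sat with every successor in Z. Z1 = {t0, t3, t4, t5}; fixed.
Sat(AG (p ∨ (r ∧ q))) = {t0, t3, t4, t5}
E[r U AG (p ∨ (r ∧ q))]: least fixpoint, start Z0 = Sat(AG (p ∨ (r ∧ q))) = {t0, t3, t4, t5}, add states in Sat(r) with some successor in Z. Z1 = {t0, t1, t3, t4, t5}; fixed.
Sat(E[r U AG (p ∨ (r ∧ q))]) = {t0, t1, t3, t4, t5}
|Sat(E[r U AG (p ∨ (r ∧ q))])| = |{t0, t1, t3, t4, t5}| = 5.

5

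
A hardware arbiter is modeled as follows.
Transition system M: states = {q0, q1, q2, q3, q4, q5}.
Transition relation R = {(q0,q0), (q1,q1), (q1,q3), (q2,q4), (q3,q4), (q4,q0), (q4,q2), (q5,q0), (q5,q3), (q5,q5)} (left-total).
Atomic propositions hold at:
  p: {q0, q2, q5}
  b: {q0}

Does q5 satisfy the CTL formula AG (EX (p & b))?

Sat(p & b) = {q0}
Sat(EX (p & b)) = {s : some successor in {q0}} = {q0, q4, q5}
AG (EX (p & b)): greatest fixpoint, start Z0 = {q0, q4, q5}, keep only states in Sat with every successor in Z. Z1 = {q0}; fixed.
Sat(AG (EX (p & b))) = {q0}
q5 ∉ Sat(AG (EX (p & b))) = {q0}, so the formula does not hold at q5.

No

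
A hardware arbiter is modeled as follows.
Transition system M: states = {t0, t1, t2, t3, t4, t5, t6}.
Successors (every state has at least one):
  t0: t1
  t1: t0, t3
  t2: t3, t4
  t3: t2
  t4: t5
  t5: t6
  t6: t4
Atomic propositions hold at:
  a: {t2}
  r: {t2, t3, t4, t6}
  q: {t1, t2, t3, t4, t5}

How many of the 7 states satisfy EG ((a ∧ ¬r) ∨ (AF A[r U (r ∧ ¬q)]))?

3

Sat(¬r) = {t0, t1, t5}
Sat(a ∧ ¬r) = ∅
Sat(¬q) = {t0, t6}
Sat(r ∧ ¬q) = {t6}
A[r U (r ∧ ¬q)]: least fixpoint, start Z0 = Sat((r ∧ ¬q)) = {t6}, add states in Sat(r) with every successor in Z. Already a fixed point.
Sat(A[r U (r ∧ ¬q)]) = {t6}
AF A[r U (r ∧ ¬q)]: least fixpoint, start Z0 = {t6}, add states with every successor in Z. Z1 = {t5, t6}; Z2 = {t4, t5, t6}; fixed.
Sat(AF A[r U (r ∧ ¬q)]) = {t4, t5, t6}
Sat((a ∧ ¬r) ∨ (AF A[r U (r ∧ ¬q)])) = {t4, t5, t6}
EG ((a ∧ ¬r) ∨ (AF A[r U (r ∧ ¬q)])): greatest fixpoint, start Z0 = {t4, t5, t6}, keep only states in Sat with some successor in Z. Already a fixed point.
Sat(EG ((a ∧ ¬r) ∨ (AF A[r U (r ∧ ¬q)]))) = {t4, t5, t6}
|Sat(EG ((a ∧ ¬r) ∨ (AF A[r U (r ∧ ¬q)])))| = |{t4, t5, t6}| = 3.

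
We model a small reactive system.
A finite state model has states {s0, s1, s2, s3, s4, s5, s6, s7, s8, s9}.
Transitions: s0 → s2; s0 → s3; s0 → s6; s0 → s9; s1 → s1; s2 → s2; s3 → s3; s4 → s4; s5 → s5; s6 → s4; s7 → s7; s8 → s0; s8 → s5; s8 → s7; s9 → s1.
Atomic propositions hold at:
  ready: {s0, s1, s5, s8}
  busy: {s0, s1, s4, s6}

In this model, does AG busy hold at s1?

Yes

AG busy: greatest fixpoint, start Z0 = {s0, s1, s4, s6}, keep only states in Sat with every successor in Z. Z1 = {s1, s4, s6}; fixed.
Sat(AG busy) = {s1, s4, s6}
s1 ∈ Sat(AG busy) = {s1, s4, s6}, so the formula holds at s1.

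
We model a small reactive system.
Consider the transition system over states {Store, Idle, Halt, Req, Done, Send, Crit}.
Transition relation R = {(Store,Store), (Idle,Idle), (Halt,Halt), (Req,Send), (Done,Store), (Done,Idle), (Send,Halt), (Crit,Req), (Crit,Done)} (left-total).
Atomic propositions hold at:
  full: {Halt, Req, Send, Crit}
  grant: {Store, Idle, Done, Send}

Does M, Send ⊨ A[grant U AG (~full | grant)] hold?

Sat(~full) = {Store, Idle, Done}
Sat(~full | grant) = {Store, Idle, Done, Send}
AG (~full | grant): greatest fixpoint, start Z0 = {Store, Idle, Done, Send}, keep only states in Sat with every successor in Z. Z1 = {Store, Idle, Done}; fixed.
Sat(AG (~full | grant)) = {Store, Idle, Done}
A[grant U AG (~full | grant)]: least fixpoint, start Z0 = Sat(AG (~full | grant)) = {Store, Idle, Done}, add states in Sat(grant) with every successor in Z. Already a fixed point.
Sat(A[grant U AG (~full | grant)]) = {Store, Idle, Done}
Send ∉ Sat(A[grant U AG (~full | grant)]) = {Store, Idle, Done}, so the formula does not hold at Send.

No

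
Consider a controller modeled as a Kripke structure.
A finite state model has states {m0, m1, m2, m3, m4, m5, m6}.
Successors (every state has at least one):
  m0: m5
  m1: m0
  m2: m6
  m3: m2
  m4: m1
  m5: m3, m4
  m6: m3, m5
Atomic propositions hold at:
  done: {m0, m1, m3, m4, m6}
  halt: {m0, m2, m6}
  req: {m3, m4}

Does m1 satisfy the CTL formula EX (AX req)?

No

Sat(AX req) = {s : every successor in {m3, m4}} = {m5}
Sat(EX (AX req)) = {s : some successor in {m5}} = {m0, m6}
m1 ∉ Sat(EX (AX req)) = {m0, m6}, so the formula does not hold at m1.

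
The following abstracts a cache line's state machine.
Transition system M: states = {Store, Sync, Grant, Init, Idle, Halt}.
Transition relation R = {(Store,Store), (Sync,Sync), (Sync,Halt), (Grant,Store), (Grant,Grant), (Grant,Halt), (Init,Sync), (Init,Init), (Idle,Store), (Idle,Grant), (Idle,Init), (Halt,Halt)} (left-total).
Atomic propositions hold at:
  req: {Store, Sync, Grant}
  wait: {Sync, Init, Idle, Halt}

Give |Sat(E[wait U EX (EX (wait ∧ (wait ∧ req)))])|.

3

Sat(wait ∧ req) = {Sync}
Sat(wait ∧ (wait ∧ req)) = {Sync}
Sat(EX (wait ∧ (wait ∧ req))) = {s : some successor in {Sync}} = {Sync, Init}
Sat(EX (EX (wait ∧ (wait ∧ req)))) = {s : some successor in {Sync, Init}} = {Sync, Init, Idle}
E[wait U EX (EX (wait ∧ (wait ∧ req)))]: least fixpoint, start Z0 = Sat(EX (EX (wait ∧ (wait ∧ req)))) = {Sync, Init, Idle}, add states in Sat(wait) with some successor in Z. Already a fixed point.
Sat(E[wait U EX (EX (wait ∧ (wait ∧ req)))]) = {Sync, Init, Idle}
|Sat(E[wait U EX (EX (wait ∧ (wait ∧ req)))])| = |{Sync, Init, Idle}| = 3.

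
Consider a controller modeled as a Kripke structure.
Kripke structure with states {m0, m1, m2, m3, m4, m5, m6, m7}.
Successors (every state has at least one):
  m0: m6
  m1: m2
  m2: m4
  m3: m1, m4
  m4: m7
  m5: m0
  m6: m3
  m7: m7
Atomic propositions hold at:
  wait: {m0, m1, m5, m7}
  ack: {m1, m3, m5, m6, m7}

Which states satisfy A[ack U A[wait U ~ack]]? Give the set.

{m0, m1, m2, m3, m4, m5, m6}

Sat(~ack) = {m0, m2, m4}
A[wait U ~ack]: least fixpoint, start Z0 = Sat(~ack) = {m0, m2, m4}, add states in Sat(wait) with every successor in Z. Z1 = {m0, m1, m2, m4, m5}; fixed.
Sat(A[wait U ~ack]) = {m0, m1, m2, m4, m5}
A[ack U A[wait U ~ack]]: least fixpoint, start Z0 = Sat(A[wait U ~ack]) = {m0, m1, m2, m4, m5}, add states in Sat(ack) with every successor in Z. Z1 = {m0, m1, m2, m3, m4, m5}; Z2 = {m0, m1, m2, m3, m4, m5, m6}; fixed.
Sat(A[ack U A[wait U ~ack]]) = {m0, m1, m2, m3, m4, m5, m6}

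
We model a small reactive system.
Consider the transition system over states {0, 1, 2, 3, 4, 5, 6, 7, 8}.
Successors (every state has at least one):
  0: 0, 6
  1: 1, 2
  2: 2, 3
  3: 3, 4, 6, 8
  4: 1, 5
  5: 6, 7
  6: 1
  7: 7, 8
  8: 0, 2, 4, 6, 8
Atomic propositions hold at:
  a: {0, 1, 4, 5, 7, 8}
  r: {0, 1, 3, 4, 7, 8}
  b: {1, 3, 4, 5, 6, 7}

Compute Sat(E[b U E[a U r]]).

{0, 1, 3, 4, 5, 6, 7, 8}

E[a U r]: least fixpoint, start Z0 = Sat(r) = {0, 1, 3, 4, 7, 8}, add states in Sat(a) with some successor in Z. Z1 = {0, 1, 3, 4, 5, 7, 8}; fixed.
Sat(E[a U r]) = {0, 1, 3, 4, 5, 7, 8}
E[b U E[a U r]]: least fixpoint, start Z0 = Sat(E[a U r]) = {0, 1, 3, 4, 5, 7, 8}, add states in Sat(b) with some successor in Z. Z1 = {0, 1, 3, 4, 5, 6, 7, 8}; fixed.
Sat(E[b U E[a U r]]) = {0, 1, 3, 4, 5, 6, 7, 8}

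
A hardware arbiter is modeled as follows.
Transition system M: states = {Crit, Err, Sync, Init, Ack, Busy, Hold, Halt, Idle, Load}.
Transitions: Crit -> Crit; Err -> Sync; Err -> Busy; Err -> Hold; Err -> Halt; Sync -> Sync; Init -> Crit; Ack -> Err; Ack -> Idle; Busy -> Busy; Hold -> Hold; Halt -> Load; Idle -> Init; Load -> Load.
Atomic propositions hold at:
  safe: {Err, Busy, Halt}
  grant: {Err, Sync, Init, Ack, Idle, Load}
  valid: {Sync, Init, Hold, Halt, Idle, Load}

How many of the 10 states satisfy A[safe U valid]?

6

A[safe U valid]: least fixpoint, start Z0 = Sat(valid) = {Sync, Init, Hold, Halt, Idle, Load}, add states in Sat(safe) with every successor in Z. Already a fixed point.
Sat(A[safe U valid]) = {Sync, Init, Hold, Halt, Idle, Load}
|Sat(A[safe U valid])| = |{Sync, Init, Hold, Halt, Idle, Load}| = 6.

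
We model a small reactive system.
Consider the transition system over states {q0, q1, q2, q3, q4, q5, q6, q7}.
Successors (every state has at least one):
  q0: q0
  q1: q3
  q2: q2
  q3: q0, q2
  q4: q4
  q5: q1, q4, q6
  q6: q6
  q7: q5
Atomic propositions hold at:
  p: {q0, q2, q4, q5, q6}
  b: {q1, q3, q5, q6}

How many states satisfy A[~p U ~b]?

6

Sat(~p) = {q1, q3, q7}
Sat(~b) = {q0, q2, q4, q7}
A[~p U ~b]: least fixpoint, start Z0 = Sat(~b) = {q0, q2, q4, q7}, add states in Sat(~p) with every successor in Z. Z1 = {q0, q2, q3, q4, q7}; Z2 = {q0, q1, q2, q3, q4, q7}; fixed.
Sat(A[~p U ~b]) = {q0, q1, q2, q3, q4, q7}
|Sat(A[~p U ~b])| = |{q0, q1, q2, q3, q4, q7}| = 6.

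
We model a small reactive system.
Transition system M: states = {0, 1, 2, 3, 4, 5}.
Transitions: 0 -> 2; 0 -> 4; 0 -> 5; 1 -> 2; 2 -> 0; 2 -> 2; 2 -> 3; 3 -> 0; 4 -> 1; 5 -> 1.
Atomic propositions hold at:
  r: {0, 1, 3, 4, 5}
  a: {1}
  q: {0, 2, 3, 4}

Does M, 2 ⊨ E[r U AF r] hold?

AF r: least fixpoint, start Z0 = {0, 1, 3, 4, 5}, add states with every successor in Z. Already a fixed point.
Sat(AF r) = {0, 1, 3, 4, 5}
E[r U AF r]: least fixpoint, start Z0 = Sat(AF r) = {0, 1, 3, 4, 5}, add states in Sat(r) with some successor in Z. Already a fixed point.
Sat(E[r U AF r]) = {0, 1, 3, 4, 5}
2 ∉ Sat(E[r U AF r]) = {0, 1, 3, 4, 5}, so the formula does not hold at 2.

No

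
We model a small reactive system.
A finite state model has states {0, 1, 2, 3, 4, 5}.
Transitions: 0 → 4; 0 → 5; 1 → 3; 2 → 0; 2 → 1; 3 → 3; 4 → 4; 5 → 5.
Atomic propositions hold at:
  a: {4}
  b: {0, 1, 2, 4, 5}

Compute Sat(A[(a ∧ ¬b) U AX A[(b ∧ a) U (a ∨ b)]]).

{0, 2, 4, 5}

Sat(¬b) = {3}
Sat(a ∧ ¬b) = ∅
Sat(b ∧ a) = {4}
Sat(a ∨ b) = {0, 1, 2, 4, 5}
A[(b ∧ a) U (a ∨ b)]: least fixpoint, start Z0 = Sat((a ∨ b)) = {0, 1, 2, 4, 5}, add states in Sat(b ∧ a) with every successor in Z. Already a fixed point.
Sat(A[(b ∧ a) U (a ∨ b)]) = {0, 1, 2, 4, 5}
Sat(AX A[(b ∧ a) U (a ∨ b)]) = {s : every successor in {0, 1, 2, 4, 5}} = {0, 2, 4, 5}
A[(a ∧ ¬b) U AX A[(b ∧ a) U (a ∨ b)]]: least fixpoint, start Z0 = Sat(AX A[(b ∧ a) U (a ∨ b)]) = {0, 2, 4, 5}, add states in Sat(a ∧ ¬b) with every successor in Z. Already a fixed point.
Sat(A[(a ∧ ¬b) U AX A[(b ∧ a) U (a ∨ b)]]) = {0, 2, 4, 5}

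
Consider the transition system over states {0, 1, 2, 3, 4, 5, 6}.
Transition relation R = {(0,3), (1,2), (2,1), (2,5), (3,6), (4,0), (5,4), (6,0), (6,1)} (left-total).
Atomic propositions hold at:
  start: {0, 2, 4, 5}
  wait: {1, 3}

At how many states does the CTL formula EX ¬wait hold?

Sat(¬wait) = {0, 2, 4, 5, 6}
Sat(EX ¬wait) = {s : some successor in {0, 2, 4, 5, 6}} = {1, 2, 3, 4, 5, 6}
|Sat(EX ¬wait)| = |{1, 2, 3, 4, 5, 6}| = 6.

6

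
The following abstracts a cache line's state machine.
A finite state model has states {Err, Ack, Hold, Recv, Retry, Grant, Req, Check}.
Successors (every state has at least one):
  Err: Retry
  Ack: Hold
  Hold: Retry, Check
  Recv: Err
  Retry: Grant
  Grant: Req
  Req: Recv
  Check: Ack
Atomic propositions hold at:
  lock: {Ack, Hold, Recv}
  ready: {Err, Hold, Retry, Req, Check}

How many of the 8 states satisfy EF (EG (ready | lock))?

Sat(ready | lock) = {Err, Ack, Hold, Recv, Retry, Req, Check}
EG (ready | lock): greatest fixpoint, start Z0 = {Err, Ack, Hold, Recv, Retry, Req, Check}, keep only states in Sat with some successor in Z. Z1 = {Err, Ack, Hold, Recv, Req, Check}; Z2 = {Ack, Hold, Recv, Req, Check}; Z3 = {Ack, Hold, Req, Check}; Z4 = {Ack, Hold, Check}; fixed.
Sat(EG (ready | lock)) = {Ack, Hold, Check}
EF (EG (ready | lock)): least fixpoint, start Z0 = {Ack, Hold, Check}, add states with some successor in Z. Already a fixed point.
Sat(EF (EG (ready | lock))) = {Ack, Hold, Check}
|Sat(EF (EG (ready | lock)))| = |{Ack, Hold, Check}| = 3.

3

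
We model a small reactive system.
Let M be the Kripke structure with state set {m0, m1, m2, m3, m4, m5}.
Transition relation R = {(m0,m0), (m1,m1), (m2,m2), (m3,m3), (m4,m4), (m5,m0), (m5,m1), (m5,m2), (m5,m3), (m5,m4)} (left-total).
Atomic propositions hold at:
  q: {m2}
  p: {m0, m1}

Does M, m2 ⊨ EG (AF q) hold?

Yes

AF q: least fixpoint, start Z0 = {m2}, add states with every successor in Z. Already a fixed point.
Sat(AF q) = {m2}
EG (AF q): greatest fixpoint, start Z0 = {m2}, keep only states in Sat with some successor in Z. Already a fixed point.
Sat(EG (AF q)) = {m2}
m2 ∈ Sat(EG (AF q)) = {m2}, so the formula holds at m2.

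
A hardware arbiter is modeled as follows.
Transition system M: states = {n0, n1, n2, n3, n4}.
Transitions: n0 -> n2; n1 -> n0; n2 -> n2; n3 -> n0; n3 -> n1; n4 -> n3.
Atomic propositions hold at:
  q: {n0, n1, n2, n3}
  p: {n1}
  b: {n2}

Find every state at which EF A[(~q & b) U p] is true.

Sat(~q) = {n4}
Sat(~q & b) = ∅
A[(~q & b) U p]: least fixpoint, start Z0 = Sat(p) = {n1}, add states in Sat(~q & b) with every successor in Z. Already a fixed point.
Sat(A[(~q & b) U p]) = {n1}
EF A[(~q & b) U p]: least fixpoint, start Z0 = {n1}, add states with some successor in Z. Z1 = {n1, n3}; Z2 = {n1, n3, n4}; fixed.
Sat(EF A[(~q & b) U p]) = {n1, n3, n4}

{n1, n3, n4}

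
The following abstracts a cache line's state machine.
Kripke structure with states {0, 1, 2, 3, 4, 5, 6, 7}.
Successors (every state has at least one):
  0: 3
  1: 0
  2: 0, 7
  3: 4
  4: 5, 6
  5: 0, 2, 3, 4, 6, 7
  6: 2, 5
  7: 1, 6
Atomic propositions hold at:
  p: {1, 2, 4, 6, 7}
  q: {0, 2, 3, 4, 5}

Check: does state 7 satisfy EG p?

Yes

EG p: greatest fixpoint, start Z0 = {1, 2, 4, 6, 7}, keep only states in Sat with some successor in Z. Z1 = {2, 4, 6, 7}; fixed.
Sat(EG p) = {2, 4, 6, 7}
7 ∈ Sat(EG p) = {2, 4, 6, 7}, so the formula holds at 7.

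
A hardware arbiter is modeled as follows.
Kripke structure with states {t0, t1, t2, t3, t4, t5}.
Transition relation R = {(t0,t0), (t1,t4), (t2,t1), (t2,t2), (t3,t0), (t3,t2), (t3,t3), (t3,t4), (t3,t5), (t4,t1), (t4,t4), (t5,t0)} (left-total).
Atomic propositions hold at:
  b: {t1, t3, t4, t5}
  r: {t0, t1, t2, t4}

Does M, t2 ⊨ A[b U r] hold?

A[b U r]: least fixpoint, start Z0 = Sat(r) = {t0, t1, t2, t4}, add states in Sat(b) with every successor in Z. Z1 = {t0, t1, t2, t4, t5}; fixed.
Sat(A[b U r]) = {t0, t1, t2, t4, t5}
t2 ∈ Sat(A[b U r]) = {t0, t1, t2, t4, t5}, so the formula holds at t2.

Yes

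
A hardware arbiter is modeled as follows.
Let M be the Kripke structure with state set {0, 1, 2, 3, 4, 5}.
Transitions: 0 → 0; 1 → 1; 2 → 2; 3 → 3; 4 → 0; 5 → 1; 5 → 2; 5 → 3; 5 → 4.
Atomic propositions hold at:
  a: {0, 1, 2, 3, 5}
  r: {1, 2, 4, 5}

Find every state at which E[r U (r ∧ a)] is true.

{1, 2, 5}

Sat(r ∧ a) = {1, 2, 5}
E[r U (r ∧ a)]: least fixpoint, start Z0 = Sat((r ∧ a)) = {1, 2, 5}, add states in Sat(r) with some successor in Z. Already a fixed point.
Sat(E[r U (r ∧ a)]) = {1, 2, 5}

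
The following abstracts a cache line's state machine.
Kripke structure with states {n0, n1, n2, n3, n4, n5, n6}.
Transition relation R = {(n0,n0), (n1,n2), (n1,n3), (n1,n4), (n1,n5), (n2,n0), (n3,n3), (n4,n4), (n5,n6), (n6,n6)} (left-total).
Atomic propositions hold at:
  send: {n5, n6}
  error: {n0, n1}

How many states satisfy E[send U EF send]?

EF send: least fixpoint, start Z0 = {n5, n6}, add states with some successor in Z. Z1 = {n1, n5, n6}; fixed.
Sat(EF send) = {n1, n5, n6}
E[send U EF send]: least fixpoint, start Z0 = Sat(EF send) = {n1, n5, n6}, add states in Sat(send) with some successor in Z. Already a fixed point.
Sat(E[send U EF send]) = {n1, n5, n6}
|Sat(E[send U EF send])| = |{n1, n5, n6}| = 3.

3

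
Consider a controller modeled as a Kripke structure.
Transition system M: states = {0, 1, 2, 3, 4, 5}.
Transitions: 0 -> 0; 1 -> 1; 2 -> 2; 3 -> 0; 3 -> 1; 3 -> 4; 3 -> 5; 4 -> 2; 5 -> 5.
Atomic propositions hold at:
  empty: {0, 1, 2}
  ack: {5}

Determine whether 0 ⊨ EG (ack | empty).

Yes

Sat(ack | empty) = {0, 1, 2, 5}
EG (ack | empty): greatest fixpoint, start Z0 = {0, 1, 2, 5}, keep only states in Sat with some successor in Z. Already a fixed point.
Sat(EG (ack | empty)) = {0, 1, 2, 5}
0 ∈ Sat(EG (ack | empty)) = {0, 1, 2, 5}, so the formula holds at 0.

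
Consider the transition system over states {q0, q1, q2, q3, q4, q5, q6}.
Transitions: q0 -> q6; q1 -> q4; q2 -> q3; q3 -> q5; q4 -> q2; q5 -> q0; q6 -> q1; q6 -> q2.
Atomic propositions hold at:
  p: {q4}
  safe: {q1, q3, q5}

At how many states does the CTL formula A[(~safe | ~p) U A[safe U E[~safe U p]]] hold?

Sat(~safe) = {q0, q2, q4, q6}
Sat(~p) = {q0, q1, q2, q3, q5, q6}
Sat(~safe | ~p) = {q0, q1, q2, q3, q4, q5, q6}
E[~safe U p]: least fixpoint, start Z0 = Sat(p) = {q4}, add states in Sat(~safe) with some successor in Z. Already a fixed point.
Sat(E[~safe U p]) = {q4}
A[safe U E[~safe U p]]: least fixpoint, start Z0 = Sat(E[~safe U p]) = {q4}, add states in Sat(safe) with every successor in Z. Z1 = {q1, q4}; fixed.
Sat(A[safe U E[~safe U p]]) = {q1, q4}
A[(~safe | ~p) U A[safe U E[~safe U p]]]: least fixpoint, start Z0 = Sat(A[safe U E[~safe U p]]) = {q1, q4}, add states in Sat(~safe | ~p) with every successor in Z. Already a fixed point.
Sat(A[(~safe | ~p) U A[safe U E[~safe U p]]]) = {q1, q4}
|Sat(A[(~safe | ~p) U A[safe U E[~safe U p]]])| = |{q1, q4}| = 2.

2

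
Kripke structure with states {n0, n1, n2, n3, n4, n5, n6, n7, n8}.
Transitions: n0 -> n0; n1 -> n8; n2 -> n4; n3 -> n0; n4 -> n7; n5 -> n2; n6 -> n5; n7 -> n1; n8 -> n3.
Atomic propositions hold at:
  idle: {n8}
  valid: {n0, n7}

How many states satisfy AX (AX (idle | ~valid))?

5

Sat(~valid) = {n1, n2, n3, n4, n5, n6, n8}
Sat(idle | ~valid) = {n1, n2, n3, n4, n5, n6, n8}
Sat(AX (idle | ~valid)) = {s : every successor in {n1, n2, n3, n4, n5, n6, n8}} = {n1, n2, n5, n6, n7, n8}
Sat(AX (AX (idle | ~valid))) = {s : every successor in {n1, n2, n5, n6, n7, n8}} = {n1, n4, n5, n6, n7}
|Sat(AX (AX (idle | ~valid)))| = |{n1, n4, n5, n6, n7}| = 5.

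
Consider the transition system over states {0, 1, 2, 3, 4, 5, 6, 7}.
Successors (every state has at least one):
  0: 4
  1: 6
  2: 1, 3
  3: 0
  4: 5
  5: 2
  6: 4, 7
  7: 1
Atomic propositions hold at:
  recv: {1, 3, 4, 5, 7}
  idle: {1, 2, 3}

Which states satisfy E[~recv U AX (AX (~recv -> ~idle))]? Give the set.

Sat(~recv) = {0, 2, 6}
Sat(~idle) = {0, 4, 5, 6, 7}
Sat(~recv -> ~idle) = {0, 1, 3, 4, 5, 6, 7}
Sat(AX (~recv -> ~idle)) = {s : every successor in {0, 1, 3, 4, 5, 6, 7}} = {0, 1, 2, 3, 4, 6, 7}
Sat(AX (AX (~recv -> ~idle))) = {s : every successor in {0, 1, 2, 3, 4, 6, 7}} = {0, 1, 2, 3, 5, 6, 7}
E[~recv U AX (AX (~recv -> ~idle))]: least fixpoint, start Z0 = Sat(AX (AX (~recv -> ~idle))) = {0, 1, 2, 3, 5, 6, 7}, add states in Sat(~recv) with some successor in Z. Already a fixed point.
Sat(E[~recv U AX (AX (~recv -> ~idle))]) = {0, 1, 2, 3, 5, 6, 7}

{0, 1, 2, 3, 5, 6, 7}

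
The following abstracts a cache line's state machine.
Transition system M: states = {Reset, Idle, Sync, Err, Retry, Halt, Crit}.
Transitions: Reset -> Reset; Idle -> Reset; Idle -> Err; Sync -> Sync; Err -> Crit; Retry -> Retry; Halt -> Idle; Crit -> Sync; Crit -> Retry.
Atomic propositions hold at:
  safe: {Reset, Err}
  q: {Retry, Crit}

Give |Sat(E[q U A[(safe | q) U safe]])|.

2

Sat(safe | q) = {Reset, Err, Retry, Crit}
A[(safe | q) U safe]: least fixpoint, start Z0 = Sat(safe) = {Reset, Err}, add states in Sat(safe | q) with every successor in Z. Already a fixed point.
Sat(A[(safe | q) U safe]) = {Reset, Err}
E[q U A[(safe | q) U safe]]: least fixpoint, start Z0 = Sat(A[(safe | q) U safe]) = {Reset, Err}, add states in Sat(q) with some successor in Z. Already a fixed point.
Sat(E[q U A[(safe | q) U safe]]) = {Reset, Err}
|Sat(E[q U A[(safe | q) U safe]])| = |{Reset, Err}| = 2.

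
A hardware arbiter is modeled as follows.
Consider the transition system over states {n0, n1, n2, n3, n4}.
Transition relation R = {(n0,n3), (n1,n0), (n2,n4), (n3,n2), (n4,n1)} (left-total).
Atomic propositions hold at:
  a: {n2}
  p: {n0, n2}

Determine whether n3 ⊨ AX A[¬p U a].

Yes

Sat(¬p) = {n1, n3, n4}
A[¬p U a]: least fixpoint, start Z0 = Sat(a) = {n2}, add states in Sat(¬p) with every successor in Z. Z1 = {n2, n3}; fixed.
Sat(A[¬p U a]) = {n2, n3}
Sat(AX A[¬p U a]) = {s : every successor in {n2, n3}} = {n0, n3}
n3 ∈ Sat(AX A[¬p U a]) = {n0, n3}, so the formula holds at n3.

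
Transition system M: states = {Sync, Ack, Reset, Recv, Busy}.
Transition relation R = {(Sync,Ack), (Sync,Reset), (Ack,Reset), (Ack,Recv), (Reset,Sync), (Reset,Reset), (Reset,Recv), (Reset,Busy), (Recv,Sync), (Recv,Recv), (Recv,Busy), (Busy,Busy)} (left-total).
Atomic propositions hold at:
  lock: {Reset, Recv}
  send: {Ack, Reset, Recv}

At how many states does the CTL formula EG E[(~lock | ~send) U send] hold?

4

Sat(~lock) = {Sync, Ack, Busy}
Sat(~send) = {Sync, Busy}
Sat(~lock | ~send) = {Sync, Ack, Busy}
E[(~lock | ~send) U send]: least fixpoint, start Z0 = Sat(send) = {Ack, Reset, Recv}, add states in Sat(~lock | ~send) with some successor in Z. Z1 = {Sync, Ack, Reset, Recv}; fixed.
Sat(E[(~lock | ~send) U send]) = {Sync, Ack, Reset, Recv}
EG E[(~lock | ~send) U send]: greatest fixpoint, start Z0 = {Sync, Ack, Reset, Recv}, keep only states in Sat with some successor in Z. Already a fixed point.
Sat(EG E[(~lock | ~send) U send]) = {Sync, Ack, Reset, Recv}
|Sat(EG E[(~lock | ~send) U send])| = |{Sync, Ack, Reset, Recv}| = 4.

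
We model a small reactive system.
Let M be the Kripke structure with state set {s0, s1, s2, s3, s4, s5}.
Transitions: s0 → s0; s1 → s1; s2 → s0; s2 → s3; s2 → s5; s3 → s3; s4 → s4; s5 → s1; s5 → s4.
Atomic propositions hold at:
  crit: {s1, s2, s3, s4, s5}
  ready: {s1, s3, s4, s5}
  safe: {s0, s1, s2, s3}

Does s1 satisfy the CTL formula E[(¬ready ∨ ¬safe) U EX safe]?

Yes

Sat(¬ready) = {s0, s2}
Sat(¬safe) = {s4, s5}
Sat(¬ready ∨ ¬safe) = {s0, s2, s4, s5}
Sat(EX safe) = {s : some successor in {s0, s1, s2, s3}} = {s0, s1, s2, s3, s5}
E[(¬ready ∨ ¬safe) U EX safe]: least fixpoint, start Z0 = Sat(EX safe) = {s0, s1, s2, s3, s5}, add states in Sat(¬ready ∨ ¬safe) with some successor in Z. Already a fixed point.
Sat(E[(¬ready ∨ ¬safe) U EX safe]) = {s0, s1, s2, s3, s5}
s1 ∈ Sat(E[(¬ready ∨ ¬safe) U EX safe]) = {s0, s1, s2, s3, s5}, so the formula holds at s1.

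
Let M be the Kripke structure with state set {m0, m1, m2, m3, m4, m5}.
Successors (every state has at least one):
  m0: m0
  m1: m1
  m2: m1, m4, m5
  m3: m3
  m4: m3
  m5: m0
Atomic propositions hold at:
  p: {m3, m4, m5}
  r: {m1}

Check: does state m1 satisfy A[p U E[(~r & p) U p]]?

No

Sat(~r) = {m0, m2, m3, m4, m5}
Sat(~r & p) = {m3, m4, m5}
E[(~r & p) U p]: least fixpoint, start Z0 = Sat(p) = {m3, m4, m5}, add states in Sat(~r & p) with some successor in Z. Already a fixed point.
Sat(E[(~r & p) U p]) = {m3, m4, m5}
A[p U E[(~r & p) U p]]: least fixpoint, start Z0 = Sat(E[(~r & p) U p]) = {m3, m4, m5}, add states in Sat(p) with every successor in Z. Already a fixed point.
Sat(A[p U E[(~r & p) U p]]) = {m3, m4, m5}
m1 ∉ Sat(A[p U E[(~r & p) U p]]) = {m3, m4, m5}, so the formula does not hold at m1.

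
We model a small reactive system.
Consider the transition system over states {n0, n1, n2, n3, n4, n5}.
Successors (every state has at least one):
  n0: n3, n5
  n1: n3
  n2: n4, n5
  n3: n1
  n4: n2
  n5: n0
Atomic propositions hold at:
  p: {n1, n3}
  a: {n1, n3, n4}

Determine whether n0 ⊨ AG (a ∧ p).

Sat(a ∧ p) = {n1, n3}
AG (a ∧ p): greatest fixpoint, start Z0 = {n1, n3}, keep only states in Sat with every successor in Z. Already a fixed point.
Sat(AG (a ∧ p)) = {n1, n3}
n0 ∉ Sat(AG (a ∧ p)) = {n1, n3}, so the formula does not hold at n0.

No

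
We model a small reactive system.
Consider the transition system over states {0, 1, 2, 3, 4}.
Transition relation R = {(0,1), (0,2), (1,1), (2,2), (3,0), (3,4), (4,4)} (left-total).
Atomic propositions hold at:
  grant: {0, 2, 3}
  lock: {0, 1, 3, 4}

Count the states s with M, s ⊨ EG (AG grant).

AG grant: greatest fixpoint, start Z0 = {0, 2, 3}, keep only states in Sat with every successor in Z. Z1 = {2}; fixed.
Sat(AG grant) = {2}
EG (AG grant): greatest fixpoint, start Z0 = {2}, keep only states in Sat with some successor in Z. Already a fixed point.
Sat(EG (AG grant)) = {2}
|Sat(EG (AG grant))| = |{2}| = 1.

1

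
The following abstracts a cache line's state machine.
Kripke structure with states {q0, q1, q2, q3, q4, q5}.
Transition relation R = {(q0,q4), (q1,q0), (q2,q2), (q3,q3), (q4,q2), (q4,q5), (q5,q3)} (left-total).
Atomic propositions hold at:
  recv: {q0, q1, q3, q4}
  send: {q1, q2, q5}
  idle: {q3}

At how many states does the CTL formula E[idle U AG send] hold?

AG send: greatest fixpoint, start Z0 = {q1, q2, q5}, keep only states in Sat with every successor in Z. Z1 = {q2}; fixed.
Sat(AG send) = {q2}
E[idle U AG send]: least fixpoint, start Z0 = Sat(AG send) = {q2}, add states in Sat(idle) with some successor in Z. Already a fixed point.
Sat(E[idle U AG send]) = {q2}
|Sat(E[idle U AG send])| = |{q2}| = 1.

1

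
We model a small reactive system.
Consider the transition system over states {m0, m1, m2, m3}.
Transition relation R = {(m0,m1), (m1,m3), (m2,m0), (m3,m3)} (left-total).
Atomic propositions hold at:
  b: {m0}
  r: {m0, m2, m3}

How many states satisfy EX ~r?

Sat(~r) = {m1}
Sat(EX ~r) = {s : some successor in {m1}} = {m0}
|Sat(EX ~r)| = |{m0}| = 1.

1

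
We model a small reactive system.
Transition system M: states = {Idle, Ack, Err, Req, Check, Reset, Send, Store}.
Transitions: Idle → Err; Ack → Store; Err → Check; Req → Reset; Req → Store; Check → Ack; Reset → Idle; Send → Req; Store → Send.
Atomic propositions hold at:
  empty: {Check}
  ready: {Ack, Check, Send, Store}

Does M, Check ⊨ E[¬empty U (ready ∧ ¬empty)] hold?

Sat(¬empty) = {Idle, Ack, Err, Req, Reset, Send, Store}
Sat(ready ∧ ¬empty) = {Ack, Send, Store}
E[¬empty U (ready ∧ ¬empty)]: least fixpoint, start Z0 = Sat((ready ∧ ¬empty)) = {Ack, Send, Store}, add states in Sat(¬empty) with some successor in Z. Z1 = {Ack, Req, Send, Store}; fixed.
Sat(E[¬empty U (ready ∧ ¬empty)]) = {Ack, Req, Send, Store}
Check ∉ Sat(E[¬empty U (ready ∧ ¬empty)]) = {Ack, Req, Send, Store}, so the formula does not hold at Check.

No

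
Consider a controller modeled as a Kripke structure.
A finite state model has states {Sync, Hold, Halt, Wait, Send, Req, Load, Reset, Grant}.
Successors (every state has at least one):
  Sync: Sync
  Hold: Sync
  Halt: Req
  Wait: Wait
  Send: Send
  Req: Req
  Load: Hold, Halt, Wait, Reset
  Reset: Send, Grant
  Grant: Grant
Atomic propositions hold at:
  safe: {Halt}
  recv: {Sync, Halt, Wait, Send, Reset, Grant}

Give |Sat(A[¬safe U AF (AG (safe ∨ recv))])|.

6

Sat(¬safe) = {Sync, Hold, Wait, Send, Req, Load, Reset, Grant}
Sat(safe ∨ recv) = {Sync, Halt, Wait, Send, Reset, Grant}
AG (safe ∨ recv): greatest fixpoint, start Z0 = {Sync, Halt, Wait, Send, Reset, Grant}, keep only states in Sat with every successor in Z. Z1 = {Sync, Wait, Send, Reset, Grant}; fixed.
Sat(AG (safe ∨ recv)) = {Sync, Wait, Send, Reset, Grant}
AF (AG (safe ∨ recv)): least fixpoint, start Z0 = {Sync, Wait, Send, Reset, Grant}, add states with every successor in Z. Z1 = {Sync, Hold, Wait, Send, Reset, Grant}; fixed.
Sat(AF (AG (safe ∨ recv))) = {Sync, Hold, Wait, Send, Reset, Grant}
A[¬safe U AF (AG (safe ∨ recv))]: least fixpoint, start Z0 = Sat(AF (AG (safe ∨ recv))) = {Sync, Hold, Wait, Send, Reset, Grant}, add states in Sat(¬safe) with every successor in Z. Already a fixed point.
Sat(A[¬safe U AF (AG (safe ∨ recv))]) = {Sync, Hold, Wait, Send, Reset, Grant}
|Sat(A[¬safe U AF (AG (safe ∨ recv))])| = |{Sync, Hold, Wait, Send, Reset, Grant}| = 6.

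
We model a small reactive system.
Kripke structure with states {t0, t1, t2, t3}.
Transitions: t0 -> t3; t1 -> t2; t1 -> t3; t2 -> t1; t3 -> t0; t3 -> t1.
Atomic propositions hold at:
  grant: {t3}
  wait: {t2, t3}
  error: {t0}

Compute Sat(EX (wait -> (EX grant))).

Sat(EX grant) = {s : some successor in {t3}} = {t0, t1}
Sat(wait -> (EX grant)) = {t0, t1}
Sat(EX (wait -> (EX grant))) = {s : some successor in {t0, t1}} = {t2, t3}

{t2, t3}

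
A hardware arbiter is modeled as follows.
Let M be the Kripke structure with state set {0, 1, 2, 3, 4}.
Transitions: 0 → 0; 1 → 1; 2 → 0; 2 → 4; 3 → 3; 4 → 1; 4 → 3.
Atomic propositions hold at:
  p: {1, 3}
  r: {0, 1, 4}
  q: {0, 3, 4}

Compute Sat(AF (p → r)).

{0, 1, 2, 4}

Sat(p → r) = {0, 1, 2, 4}
AF (p → r): least fixpoint, start Z0 = {0, 1, 2, 4}, add states with every successor in Z. Already a fixed point.
Sat(AF (p → r)) = {0, 1, 2, 4}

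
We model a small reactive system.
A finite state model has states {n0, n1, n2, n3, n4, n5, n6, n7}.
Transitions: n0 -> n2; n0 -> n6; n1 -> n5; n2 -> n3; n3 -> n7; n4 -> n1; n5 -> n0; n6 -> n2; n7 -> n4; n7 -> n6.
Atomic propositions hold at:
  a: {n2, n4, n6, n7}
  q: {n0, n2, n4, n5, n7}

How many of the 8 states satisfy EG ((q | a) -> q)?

7

Sat(q | a) = {n0, n2, n4, n5, n6, n7}
Sat((q | a) -> q) = {n0, n1, n2, n3, n4, n5, n7}
EG ((q | a) -> q): greatest fixpoint, start Z0 = {n0, n1, n2, n3, n4, n5, n7}, keep only states in Sat with some successor in Z. Already a fixed point.
Sat(EG ((q | a) -> q)) = {n0, n1, n2, n3, n4, n5, n7}
|Sat(EG ((q | a) -> q))| = |{n0, n1, n2, n3, n4, n5, n7}| = 7.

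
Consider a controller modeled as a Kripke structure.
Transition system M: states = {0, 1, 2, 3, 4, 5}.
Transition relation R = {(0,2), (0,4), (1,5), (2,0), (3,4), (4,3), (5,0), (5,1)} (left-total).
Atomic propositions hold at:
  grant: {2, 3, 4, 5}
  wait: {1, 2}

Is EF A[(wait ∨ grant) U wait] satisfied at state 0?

Yes

Sat(wait ∨ grant) = {1, 2, 3, 4, 5}
A[(wait ∨ grant) U wait]: least fixpoint, start Z0 = Sat(wait) = {1, 2}, add states in Sat(wait ∨ grant) with every successor in Z. Already a fixed point.
Sat(A[(wait ∨ grant) U wait]) = {1, 2}
EF A[(wait ∨ grant) U wait]: least fixpoint, start Z0 = {1, 2}, add states with some successor in Z. Z1 = {0, 1, 2, 5}; fixed.
Sat(EF A[(wait ∨ grant) U wait]) = {0, 1, 2, 5}
0 ∈ Sat(EF A[(wait ∨ grant) U wait]) = {0, 1, 2, 5}, so the formula holds at 0.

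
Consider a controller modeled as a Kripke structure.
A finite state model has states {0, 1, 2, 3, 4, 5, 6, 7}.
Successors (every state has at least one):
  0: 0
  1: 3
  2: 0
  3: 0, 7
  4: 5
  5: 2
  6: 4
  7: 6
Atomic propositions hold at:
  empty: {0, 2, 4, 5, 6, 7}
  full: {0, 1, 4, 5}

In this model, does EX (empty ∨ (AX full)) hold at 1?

No

Sat(AX full) = {s : every successor in {0, 1, 4, 5}} = {0, 2, 4, 6}
Sat(empty ∨ (AX full)) = {0, 2, 4, 5, 6, 7}
Sat(EX (empty ∨ (AX full))) = {s : some successor in {0, 2, 4, 5, 6, 7}} = {0, 2, 3, 4, 5, 6, 7}
1 ∉ Sat(EX (empty ∨ (AX full))) = {0, 2, 3, 4, 5, 6, 7}, so the formula does not hold at 1.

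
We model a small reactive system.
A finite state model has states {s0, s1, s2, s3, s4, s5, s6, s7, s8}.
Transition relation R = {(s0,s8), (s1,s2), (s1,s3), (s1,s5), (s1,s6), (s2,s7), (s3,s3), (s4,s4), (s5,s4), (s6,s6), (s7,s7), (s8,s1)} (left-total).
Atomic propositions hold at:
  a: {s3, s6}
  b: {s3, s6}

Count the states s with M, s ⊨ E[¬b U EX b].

5

Sat(¬b) = {s0, s1, s2, s4, s5, s7, s8}
Sat(EX b) = {s : some successor in {s3, s6}} = {s1, s3, s6}
E[¬b U EX b]: least fixpoint, start Z0 = Sat(EX b) = {s1, s3, s6}, add states in Sat(¬b) with some successor in Z. Z1 = {s1, s3, s6, s8}; Z2 = {s0, s1, s3, s6, s8}; fixed.
Sat(E[¬b U EX b]) = {s0, s1, s3, s6, s8}
|Sat(E[¬b U EX b])| = |{s0, s1, s3, s6, s8}| = 5.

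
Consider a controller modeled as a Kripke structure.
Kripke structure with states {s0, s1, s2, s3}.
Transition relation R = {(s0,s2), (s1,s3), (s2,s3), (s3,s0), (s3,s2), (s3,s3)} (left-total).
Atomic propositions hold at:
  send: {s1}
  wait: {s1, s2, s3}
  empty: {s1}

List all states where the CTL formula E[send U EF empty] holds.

{s1}

EF empty: least fixpoint, start Z0 = {s1}, add states with some successor in Z. Already a fixed point.
Sat(EF empty) = {s1}
E[send U EF empty]: least fixpoint, start Z0 = Sat(EF empty) = {s1}, add states in Sat(send) with some successor in Z. Already a fixed point.
Sat(E[send U EF empty]) = {s1}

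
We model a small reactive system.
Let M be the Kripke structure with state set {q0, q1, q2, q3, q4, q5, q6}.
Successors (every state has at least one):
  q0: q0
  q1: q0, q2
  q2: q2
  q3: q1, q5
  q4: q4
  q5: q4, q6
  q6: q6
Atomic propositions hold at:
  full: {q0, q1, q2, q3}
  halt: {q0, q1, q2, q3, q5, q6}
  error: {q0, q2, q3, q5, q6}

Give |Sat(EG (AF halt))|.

6

AF halt: least fixpoint, start Z0 = {q0, q1, q2, q3, q5, q6}, add states with every successor in Z. Already a fixed point.
Sat(AF halt) = {q0, q1, q2, q3, q5, q6}
EG (AF halt): greatest fixpoint, start Z0 = {q0, q1, q2, q3, q5, q6}, keep only states in Sat with some successor in Z. Already a fixed point.
Sat(EG (AF halt)) = {q0, q1, q2, q3, q5, q6}
|Sat(EG (AF halt))| = |{q0, q1, q2, q3, q5, q6}| = 6.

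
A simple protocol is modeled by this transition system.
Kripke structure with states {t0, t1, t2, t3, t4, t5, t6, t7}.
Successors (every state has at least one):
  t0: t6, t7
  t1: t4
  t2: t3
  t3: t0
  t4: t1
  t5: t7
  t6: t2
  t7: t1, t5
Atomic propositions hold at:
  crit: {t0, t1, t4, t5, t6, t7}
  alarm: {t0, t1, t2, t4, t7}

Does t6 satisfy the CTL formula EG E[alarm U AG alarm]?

AG alarm: greatest fixpoint, start Z0 = {t0, t1, t2, t4, t7}, keep only states in Sat with every successor in Z. Z1 = {t1, t4}; fixed.
Sat(AG alarm) = {t1, t4}
E[alarm U AG alarm]: least fixpoint, start Z0 = Sat(AG alarm) = {t1, t4}, add states in Sat(alarm) with some successor in Z. Z1 = {t1, t4, t7}; Z2 = {t0, t1, t4, t7}; fixed.
Sat(E[alarm U AG alarm]) = {t0, t1, t4, t7}
EG E[alarm U AG alarm]: greatest fixpoint, start Z0 = {t0, t1, t4, t7}, keep only states in Sat with some successor in Z. Already a fixed point.
Sat(EG E[alarm U AG alarm]) = {t0, t1, t4, t7}
t6 ∉ Sat(EG E[alarm U AG alarm]) = {t0, t1, t4, t7}, so the formula does not hold at t6.

No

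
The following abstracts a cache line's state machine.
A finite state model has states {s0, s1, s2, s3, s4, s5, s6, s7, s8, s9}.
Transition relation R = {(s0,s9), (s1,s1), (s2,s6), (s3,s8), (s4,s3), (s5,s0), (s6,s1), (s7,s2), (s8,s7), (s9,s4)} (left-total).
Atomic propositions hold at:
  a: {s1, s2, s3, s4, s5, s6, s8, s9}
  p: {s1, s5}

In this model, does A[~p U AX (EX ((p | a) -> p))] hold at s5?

Sat(~p) = {s0, s2, s3, s4, s6, s7, s8, s9}
Sat(p | a) = {s1, s2, s3, s4, s5, s6, s8, s9}
Sat((p | a) -> p) = {s0, s1, s5, s7}
Sat(EX ((p | a) -> p)) = {s : some successor in {s0, s1, s5, s7}} = {s1, s5, s6, s8}
Sat(AX (EX ((p | a) -> p))) = {s : every successor in {s1, s5, s6, s8}} = {s1, s2, s3, s6}
A[~p U AX (EX ((p | a) -> p))]: least fixpoint, start Z0 = Sat(AX (EX ((p | a) -> p))) = {s1, s2, s3, s6}, add states in Sat(~p) with every successor in Z. Z1 = {s1, s2, s3, s4, s6, s7}; Z2 = {s1, s2, s3, s4, s6, s7, s8, s9}; Z3 = {s0, s1, s2, s3, s4, s6, s7, s8, s9}; fixed.
Sat(A[~p U AX (EX ((p | a) -> p))]) = {s0, s1, s2, s3, s4, s6, s7, s8, s9}
s5 ∉ Sat(A[~p U AX (EX ((p | a) -> p))]) = {s0, s1, s2, s3, s4, s6, s7, s8, s9}, so the formula does not hold at s5.

No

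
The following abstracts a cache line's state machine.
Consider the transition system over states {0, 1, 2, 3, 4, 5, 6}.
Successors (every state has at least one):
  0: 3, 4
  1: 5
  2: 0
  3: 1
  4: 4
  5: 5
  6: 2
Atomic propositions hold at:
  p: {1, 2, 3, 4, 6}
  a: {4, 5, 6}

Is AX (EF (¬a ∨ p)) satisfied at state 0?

Yes

Sat(¬a) = {0, 1, 2, 3}
Sat(¬a ∨ p) = {0, 1, 2, 3, 4, 6}
EF (¬a ∨ p): least fixpoint, start Z0 = {0, 1, 2, 3, 4, 6}, add states with some successor in Z. Already a fixed point.
Sat(EF (¬a ∨ p)) = {0, 1, 2, 3, 4, 6}
Sat(AX (EF (¬a ∨ p))) = {s : every successor in {0, 1, 2, 3, 4, 6}} = {0, 2, 3, 4, 6}
0 ∈ Sat(AX (EF (¬a ∨ p))) = {0, 2, 3, 4, 6}, so the formula holds at 0.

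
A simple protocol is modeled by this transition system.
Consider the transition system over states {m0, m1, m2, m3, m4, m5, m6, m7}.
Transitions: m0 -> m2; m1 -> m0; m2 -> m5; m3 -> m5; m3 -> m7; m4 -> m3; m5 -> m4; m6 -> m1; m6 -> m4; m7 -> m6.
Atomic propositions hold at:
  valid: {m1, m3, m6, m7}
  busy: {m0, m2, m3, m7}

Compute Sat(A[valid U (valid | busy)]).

Sat(valid | busy) = {m0, m1, m2, m3, m6, m7}
A[valid U (valid | busy)]: least fixpoint, start Z0 = Sat((valid | busy)) = {m0, m1, m2, m3, m6, m7}, add states in Sat(valid) with every successor in Z. Already a fixed point.
Sat(A[valid U (valid | busy)]) = {m0, m1, m2, m3, m6, m7}

{m0, m1, m2, m3, m6, m7}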